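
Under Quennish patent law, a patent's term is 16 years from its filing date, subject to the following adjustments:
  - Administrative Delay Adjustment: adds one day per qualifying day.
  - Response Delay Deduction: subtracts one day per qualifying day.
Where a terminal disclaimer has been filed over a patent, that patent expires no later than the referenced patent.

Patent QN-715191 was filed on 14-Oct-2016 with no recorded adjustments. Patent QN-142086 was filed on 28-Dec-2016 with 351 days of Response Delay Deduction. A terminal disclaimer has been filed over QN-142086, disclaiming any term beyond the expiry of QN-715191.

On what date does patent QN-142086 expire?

January 12, 2032

Natural term of QN-142086:
  Base: filing + 16 years → 28 December 2032.
  Response Delay Deduction: −351 days → 12 January 2032.
Expiry of referenced patent QN-715191:
  Base: filing + 16 years → 14 October 2032.
Terminal disclaimer: QN-142086 expires on the earlier of 12 January 2032 and 14 October 2032.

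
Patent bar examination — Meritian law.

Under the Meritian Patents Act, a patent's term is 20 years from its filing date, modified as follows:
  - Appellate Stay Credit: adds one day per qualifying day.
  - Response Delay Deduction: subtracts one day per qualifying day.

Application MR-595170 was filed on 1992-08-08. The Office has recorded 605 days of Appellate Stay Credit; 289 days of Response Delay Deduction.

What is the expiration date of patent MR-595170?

June 20, 2013

Base term: filing date + 20 years → 8 August 2012.
Appellate Stay Credit: +605 days → 5 April 2014.
Response Delay Deduction: −289 days → 20 June 2013.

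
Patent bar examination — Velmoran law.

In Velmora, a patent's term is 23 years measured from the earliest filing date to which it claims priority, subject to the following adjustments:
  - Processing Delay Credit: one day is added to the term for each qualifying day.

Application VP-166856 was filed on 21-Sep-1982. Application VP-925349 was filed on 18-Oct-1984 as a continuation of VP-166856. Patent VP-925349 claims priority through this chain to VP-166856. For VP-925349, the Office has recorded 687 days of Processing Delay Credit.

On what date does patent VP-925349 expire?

August 9, 2007

Earliest priority filing: 21 September 1982.
Base term: 21 September 1982 + 23 years → 21 September 2005.
Processing Delay Credit: +687 days → 9 August 2007.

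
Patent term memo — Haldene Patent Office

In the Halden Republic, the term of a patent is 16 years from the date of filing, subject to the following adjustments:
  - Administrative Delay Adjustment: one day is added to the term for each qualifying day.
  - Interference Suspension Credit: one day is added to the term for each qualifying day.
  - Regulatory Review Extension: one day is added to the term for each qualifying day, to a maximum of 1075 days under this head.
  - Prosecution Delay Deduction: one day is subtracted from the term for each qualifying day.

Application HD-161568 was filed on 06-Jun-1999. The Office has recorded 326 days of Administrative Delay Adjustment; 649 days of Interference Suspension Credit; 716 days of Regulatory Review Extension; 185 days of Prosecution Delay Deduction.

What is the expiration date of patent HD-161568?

Base term: filing date + 16 years → 6 June 2015.
Administrative Delay Adjustment: +326 days → 27 April 2016.
Interference Suspension Credit: +649 days → 5 February 2018.
Regulatory Review Extension: 716 days (within the 1075-day cap) → +716 days → 22 January 2020.
Prosecution Delay Deduction: −185 days → 21 July 2019.

July 21, 2019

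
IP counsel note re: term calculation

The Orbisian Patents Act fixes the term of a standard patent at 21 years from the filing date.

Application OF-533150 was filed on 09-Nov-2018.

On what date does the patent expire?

November 9, 2039

Filing date + 21 years → 9 November 2039.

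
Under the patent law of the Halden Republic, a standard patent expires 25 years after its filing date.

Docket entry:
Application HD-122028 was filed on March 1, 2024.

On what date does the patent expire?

Filing date + 25 years → 1 March 2049.

March 1, 2049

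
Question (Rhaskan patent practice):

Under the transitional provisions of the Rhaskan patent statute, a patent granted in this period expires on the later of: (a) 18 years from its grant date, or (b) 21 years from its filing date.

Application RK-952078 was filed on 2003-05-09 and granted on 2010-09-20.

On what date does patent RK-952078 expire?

(a) grant + 18 years → 20 September 2028.
(b) filing + 21 years → 9 May 2024.
Later of the two: 20 September 2028.

2028-09-20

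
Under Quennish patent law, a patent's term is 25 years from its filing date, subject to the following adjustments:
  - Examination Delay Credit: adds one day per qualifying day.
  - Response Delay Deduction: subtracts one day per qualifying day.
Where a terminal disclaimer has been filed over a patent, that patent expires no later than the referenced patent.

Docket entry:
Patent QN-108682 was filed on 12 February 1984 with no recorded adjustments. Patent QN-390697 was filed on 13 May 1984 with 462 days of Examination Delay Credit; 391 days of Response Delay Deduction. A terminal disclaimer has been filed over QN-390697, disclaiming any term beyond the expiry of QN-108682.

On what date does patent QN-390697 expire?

February 12, 2009

Natural term of QN-390697:
  Base: filing + 25 years → 13 May 2009.
  Examination Delay Credit: +462 days → 18 August 2010.
  Response Delay Deduction: −391 days → 23 July 2009.
Expiry of referenced patent QN-108682:
  Base: filing + 25 years → 12 February 2009.
Terminal disclaimer: QN-390697 expires on the earlier of 23 July 2009 and 12 February 2009.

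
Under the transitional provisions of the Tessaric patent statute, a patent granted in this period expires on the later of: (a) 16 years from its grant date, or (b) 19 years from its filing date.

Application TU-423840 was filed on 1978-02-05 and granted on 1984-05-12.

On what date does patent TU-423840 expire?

(a) grant + 16 years → 12 May 2000.
(b) filing + 19 years → 5 February 1997.
Later of the two: 12 May 2000.

2000-05-12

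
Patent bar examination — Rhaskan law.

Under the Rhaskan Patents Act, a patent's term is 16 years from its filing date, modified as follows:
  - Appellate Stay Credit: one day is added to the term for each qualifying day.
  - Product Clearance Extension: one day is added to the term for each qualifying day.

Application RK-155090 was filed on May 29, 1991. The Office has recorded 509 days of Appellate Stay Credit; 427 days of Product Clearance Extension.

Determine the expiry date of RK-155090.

Base term: filing date + 16 years → 29 May 2007.
Appellate Stay Credit: +509 days → 19 October 2008.
Product Clearance Extension: +427 days → 20 December 2009.

2009-12-20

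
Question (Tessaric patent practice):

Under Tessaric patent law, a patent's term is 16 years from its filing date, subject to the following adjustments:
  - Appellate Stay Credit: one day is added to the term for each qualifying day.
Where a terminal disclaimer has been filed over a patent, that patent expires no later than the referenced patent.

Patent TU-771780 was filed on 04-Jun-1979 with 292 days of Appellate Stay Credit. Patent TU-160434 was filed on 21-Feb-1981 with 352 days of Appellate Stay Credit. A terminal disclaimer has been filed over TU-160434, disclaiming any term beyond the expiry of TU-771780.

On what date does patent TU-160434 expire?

1996-03-22

Natural term of TU-160434:
  Base: filing + 16 years → 21 February 1997.
  Appellate Stay Credit: +352 days → 8 February 1998.
Expiry of referenced patent TU-771780:
  Base: filing + 16 years → 4 June 1995.
  Appellate Stay Credit: +292 days → 22 March 1996.
Terminal disclaimer: TU-160434 expires on the earlier of 8 February 1998 and 22 March 1996.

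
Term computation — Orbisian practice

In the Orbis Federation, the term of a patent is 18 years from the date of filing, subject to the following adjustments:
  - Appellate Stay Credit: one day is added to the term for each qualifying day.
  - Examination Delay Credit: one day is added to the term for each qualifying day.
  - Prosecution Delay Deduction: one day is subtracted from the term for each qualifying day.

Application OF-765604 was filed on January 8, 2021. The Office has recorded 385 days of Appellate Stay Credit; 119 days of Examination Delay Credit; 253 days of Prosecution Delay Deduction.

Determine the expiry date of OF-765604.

Base term: filing date + 18 years → 8 January 2039.
Appellate Stay Credit: +385 days → 28 January 2040.
Examination Delay Credit: +119 days → 26 May 2040.
Prosecution Delay Deduction: −253 days → 16 September 2039.

September 16, 2039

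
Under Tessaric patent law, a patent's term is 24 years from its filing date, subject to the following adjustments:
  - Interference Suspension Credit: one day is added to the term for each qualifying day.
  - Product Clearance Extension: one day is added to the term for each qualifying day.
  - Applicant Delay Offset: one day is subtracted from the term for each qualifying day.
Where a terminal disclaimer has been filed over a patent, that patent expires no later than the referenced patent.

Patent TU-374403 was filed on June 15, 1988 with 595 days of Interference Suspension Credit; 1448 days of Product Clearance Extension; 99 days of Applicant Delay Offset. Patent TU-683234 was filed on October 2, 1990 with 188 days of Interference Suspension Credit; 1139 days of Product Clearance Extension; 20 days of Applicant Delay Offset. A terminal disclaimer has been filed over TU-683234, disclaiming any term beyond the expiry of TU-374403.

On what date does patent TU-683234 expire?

2017-10-11

Natural term of TU-683234:
  Base: filing + 24 years → 2 October 2014.
  Interference Suspension Credit: +188 days → 8 April 2015.
  Product Clearance Extension: +1139 days → 21 May 2018.
  Applicant Delay Offset: −20 days → 1 May 2018.
Expiry of referenced patent TU-374403:
  Base: filing + 24 years → 15 June 2012.
  Interference Suspension Credit: +595 days → 31 January 2014.
  Product Clearance Extension: +1448 days → 18 January 2018.
  Applicant Delay Offset: −99 days → 11 October 2017.
Terminal disclaimer: TU-683234 expires on the earlier of 1 May 2018 and 11 October 2017.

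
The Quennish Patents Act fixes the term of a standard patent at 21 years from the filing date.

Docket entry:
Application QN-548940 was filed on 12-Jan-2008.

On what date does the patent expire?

Filing date + 21 years → 12 January 2029.

January 12, 2029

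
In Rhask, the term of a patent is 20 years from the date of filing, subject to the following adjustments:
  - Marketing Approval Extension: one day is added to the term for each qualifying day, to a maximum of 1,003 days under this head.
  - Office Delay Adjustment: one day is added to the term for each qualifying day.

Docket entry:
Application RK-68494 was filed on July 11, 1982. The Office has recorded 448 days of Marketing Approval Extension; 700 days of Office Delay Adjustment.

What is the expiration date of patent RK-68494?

Base term: filing date + 20 years → 11 July 2002.
Marketing Approval Extension: 448 days (within the 1003-day cap) → +448 days → 2 October 2003.
Office Delay Adjustment: +700 days → 1 September 2005.

2005-09-01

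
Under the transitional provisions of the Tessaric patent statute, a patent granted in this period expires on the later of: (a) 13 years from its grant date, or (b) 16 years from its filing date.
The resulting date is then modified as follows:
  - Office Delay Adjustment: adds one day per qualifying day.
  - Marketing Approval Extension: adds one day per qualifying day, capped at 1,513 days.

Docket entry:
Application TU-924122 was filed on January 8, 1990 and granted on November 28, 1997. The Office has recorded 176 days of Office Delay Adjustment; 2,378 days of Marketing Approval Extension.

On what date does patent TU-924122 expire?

(a) grant + 13 years → 28 November 2010.
(b) filing + 16 years → 8 January 2006.
Later of the two: 28 November 2010.
Office Delay Adjustment: +176 days → 23 May 2011.
Marketing Approval Extension: 2378 days claimed exceeds the 1513-day cap, so +1513 days → 14 July 2015.

July 14, 2015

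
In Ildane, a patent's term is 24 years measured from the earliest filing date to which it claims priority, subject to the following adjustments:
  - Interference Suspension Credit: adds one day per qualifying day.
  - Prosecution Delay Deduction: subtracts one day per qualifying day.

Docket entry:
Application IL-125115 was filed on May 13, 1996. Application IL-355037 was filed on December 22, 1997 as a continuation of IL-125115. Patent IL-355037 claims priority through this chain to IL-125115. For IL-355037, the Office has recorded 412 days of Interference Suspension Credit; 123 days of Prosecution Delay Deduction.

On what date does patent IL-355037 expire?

Earliest priority filing: 13 May 1996.
Base term: 13 May 1996 + 24 years → 13 May 2020.
Interference Suspension Credit: +412 days → 29 June 2021.
Prosecution Delay Deduction: −123 days → 26 February 2021.

2021-02-26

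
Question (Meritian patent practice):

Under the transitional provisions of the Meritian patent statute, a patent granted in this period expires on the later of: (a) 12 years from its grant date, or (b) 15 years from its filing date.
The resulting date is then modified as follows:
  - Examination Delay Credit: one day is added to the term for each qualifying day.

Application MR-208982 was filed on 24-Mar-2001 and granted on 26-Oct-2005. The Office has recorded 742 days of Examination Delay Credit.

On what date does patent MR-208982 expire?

(a) grant + 12 years → 26 October 2017.
(b) filing + 15 years → 24 March 2016.
Later of the two: 26 October 2017.
Examination Delay Credit: +742 days → 7 November 2019.

2019-11-07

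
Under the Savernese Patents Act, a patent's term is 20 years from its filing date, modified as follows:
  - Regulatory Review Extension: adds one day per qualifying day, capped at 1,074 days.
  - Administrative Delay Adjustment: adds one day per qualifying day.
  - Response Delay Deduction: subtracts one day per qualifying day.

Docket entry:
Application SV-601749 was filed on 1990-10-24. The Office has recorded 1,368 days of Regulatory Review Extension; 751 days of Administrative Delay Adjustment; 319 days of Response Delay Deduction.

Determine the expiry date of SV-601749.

2014-12-08

Base term: filing date + 20 years → 24 October 2010.
Regulatory Review Extension: 1368 days claimed exceeds the 1074-day cap, so +1074 days → 2 October 2013.
Administrative Delay Adjustment: +751 days → 23 October 2015.
Response Delay Deduction: −319 days → 8 December 2014.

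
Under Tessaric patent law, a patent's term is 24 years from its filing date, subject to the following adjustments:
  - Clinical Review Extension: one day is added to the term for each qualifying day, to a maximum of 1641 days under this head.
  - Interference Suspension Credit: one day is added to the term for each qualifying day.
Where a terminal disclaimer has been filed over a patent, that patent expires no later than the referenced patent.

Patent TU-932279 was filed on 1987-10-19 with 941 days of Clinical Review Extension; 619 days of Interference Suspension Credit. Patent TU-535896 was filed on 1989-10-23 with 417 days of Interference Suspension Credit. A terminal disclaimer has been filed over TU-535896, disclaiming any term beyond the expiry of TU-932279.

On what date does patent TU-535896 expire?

2014-12-14

Natural term of TU-535896:
  Base: filing + 24 years → 23 October 2013.
  Interference Suspension Credit: +417 days → 14 December 2014.
Expiry of referenced patent TU-932279:
  Base: filing + 24 years → 19 October 2011.
  Clinical Review Extension: 941 days (within the 1641-day cap) → +941 days → 17 May 2014.
  Interference Suspension Credit: +619 days → 26 January 2016.
Terminal disclaimer: TU-535896 expires on the earlier of 14 December 2014 and 26 January 2016.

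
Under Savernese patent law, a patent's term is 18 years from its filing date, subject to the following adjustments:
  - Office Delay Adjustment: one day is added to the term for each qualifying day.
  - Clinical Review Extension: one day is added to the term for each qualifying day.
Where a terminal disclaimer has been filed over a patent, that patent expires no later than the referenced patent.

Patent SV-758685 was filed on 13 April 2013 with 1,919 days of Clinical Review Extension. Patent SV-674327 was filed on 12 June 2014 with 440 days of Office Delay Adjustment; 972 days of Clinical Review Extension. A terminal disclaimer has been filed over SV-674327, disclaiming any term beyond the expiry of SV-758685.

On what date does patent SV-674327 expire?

2036-04-24

Natural term of SV-674327:
  Base: filing + 18 years → 12 June 2032.
  Office Delay Adjustment: +440 days → 26 August 2033.
  Clinical Review Extension: +972 days → 24 April 2036.
Expiry of referenced patent SV-758685:
  Base: filing + 18 years → 13 April 2031.
  Clinical Review Extension: +1919 days → 14 July 2036.
Terminal disclaimer: SV-674327 expires on the earlier of 24 April 2036 and 14 July 2036.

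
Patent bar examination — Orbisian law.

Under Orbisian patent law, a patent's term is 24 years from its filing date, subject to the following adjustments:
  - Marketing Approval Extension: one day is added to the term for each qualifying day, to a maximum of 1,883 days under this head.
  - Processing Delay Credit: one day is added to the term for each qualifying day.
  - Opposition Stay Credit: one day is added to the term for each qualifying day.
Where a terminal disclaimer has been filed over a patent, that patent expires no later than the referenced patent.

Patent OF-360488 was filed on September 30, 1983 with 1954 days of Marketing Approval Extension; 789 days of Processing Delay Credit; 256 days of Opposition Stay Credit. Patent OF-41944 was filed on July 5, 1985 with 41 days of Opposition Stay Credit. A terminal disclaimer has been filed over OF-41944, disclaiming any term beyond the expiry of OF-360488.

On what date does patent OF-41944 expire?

2009-08-15

Natural term of OF-41944:
  Base: filing + 24 years → 5 July 2009.
  Opposition Stay Credit: +41 days → 15 August 2009.
Expiry of referenced patent OF-360488:
  Base: filing + 24 years → 30 September 2007.
  Marketing Approval Extension: 1954 days claimed exceeds the 1883-day cap, so +1883 days → 25 November 2012.
  Processing Delay Credit: +789 days → 23 January 2015.
  Opposition Stay Credit: +256 days → 6 October 2015.
Terminal disclaimer: OF-41944 expires on the earlier of 15 August 2009 and 6 October 2015.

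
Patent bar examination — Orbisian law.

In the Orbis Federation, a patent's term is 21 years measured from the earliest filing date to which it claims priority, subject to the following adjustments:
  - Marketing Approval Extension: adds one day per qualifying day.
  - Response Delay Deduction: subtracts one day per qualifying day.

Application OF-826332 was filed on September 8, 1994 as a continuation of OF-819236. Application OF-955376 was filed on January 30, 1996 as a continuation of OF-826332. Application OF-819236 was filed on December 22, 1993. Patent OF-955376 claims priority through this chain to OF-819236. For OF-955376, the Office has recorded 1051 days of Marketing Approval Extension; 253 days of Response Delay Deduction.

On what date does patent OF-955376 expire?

Earliest priority filing: 22 December 1993.
Base term: 22 December 1993 + 21 years → 22 December 2014.
Marketing Approval Extension: +1051 days → 7 November 2017.
Response Delay Deduction: −253 days → 27 February 2017.

February 27, 2017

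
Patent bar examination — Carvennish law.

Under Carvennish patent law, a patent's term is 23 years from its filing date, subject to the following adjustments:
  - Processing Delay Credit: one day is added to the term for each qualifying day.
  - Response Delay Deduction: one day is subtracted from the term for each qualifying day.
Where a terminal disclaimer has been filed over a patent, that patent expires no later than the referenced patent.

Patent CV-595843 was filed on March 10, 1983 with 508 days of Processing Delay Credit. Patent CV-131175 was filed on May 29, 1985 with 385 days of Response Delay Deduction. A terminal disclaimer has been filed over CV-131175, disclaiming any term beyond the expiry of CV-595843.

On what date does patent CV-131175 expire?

Natural term of CV-131175:
  Base: filing + 23 years → 29 May 2008.
  Response Delay Deduction: −385 days → 10 May 2007.
Expiry of referenced patent CV-595843:
  Base: filing + 23 years → 10 March 2006.
  Processing Delay Credit: +508 days → 31 July 2007.
Terminal disclaimer: CV-131175 expires on the earlier of 10 May 2007 and 31 July 2007.

May 10, 2007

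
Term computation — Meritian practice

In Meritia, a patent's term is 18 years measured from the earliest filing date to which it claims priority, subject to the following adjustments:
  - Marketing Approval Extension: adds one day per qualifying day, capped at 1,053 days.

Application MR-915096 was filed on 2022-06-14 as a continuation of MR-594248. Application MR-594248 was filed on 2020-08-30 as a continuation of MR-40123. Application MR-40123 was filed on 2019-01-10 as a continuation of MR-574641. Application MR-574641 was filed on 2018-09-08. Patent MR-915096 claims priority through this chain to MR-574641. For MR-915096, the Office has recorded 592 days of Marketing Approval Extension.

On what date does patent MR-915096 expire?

Earliest priority filing: 8 September 2018.
Base term: 8 September 2018 + 18 years → 8 September 2036.
Marketing Approval Extension: 592 days (within the 1053-day cap) → +592 days → 23 April 2038.

April 23, 2038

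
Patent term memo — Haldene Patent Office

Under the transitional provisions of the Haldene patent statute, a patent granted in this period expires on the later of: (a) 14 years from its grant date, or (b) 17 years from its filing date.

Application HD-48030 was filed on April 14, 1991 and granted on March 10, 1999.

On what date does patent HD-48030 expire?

(a) grant + 14 years → 10 March 2013.
(b) filing + 17 years → 14 April 2008.
Later of the two: 10 March 2013.

March 10, 2013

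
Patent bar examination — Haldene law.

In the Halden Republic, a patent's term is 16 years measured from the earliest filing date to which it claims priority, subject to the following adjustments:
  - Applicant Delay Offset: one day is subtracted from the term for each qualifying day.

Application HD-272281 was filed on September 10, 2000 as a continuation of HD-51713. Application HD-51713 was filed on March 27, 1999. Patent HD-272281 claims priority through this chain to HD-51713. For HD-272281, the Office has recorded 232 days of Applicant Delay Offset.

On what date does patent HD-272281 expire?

Earliest priority filing: 27 March 1999.
Base term: 27 March 1999 + 16 years → 27 March 2015.
Applicant Delay Offset: −232 days → 7 August 2014.

2014-08-07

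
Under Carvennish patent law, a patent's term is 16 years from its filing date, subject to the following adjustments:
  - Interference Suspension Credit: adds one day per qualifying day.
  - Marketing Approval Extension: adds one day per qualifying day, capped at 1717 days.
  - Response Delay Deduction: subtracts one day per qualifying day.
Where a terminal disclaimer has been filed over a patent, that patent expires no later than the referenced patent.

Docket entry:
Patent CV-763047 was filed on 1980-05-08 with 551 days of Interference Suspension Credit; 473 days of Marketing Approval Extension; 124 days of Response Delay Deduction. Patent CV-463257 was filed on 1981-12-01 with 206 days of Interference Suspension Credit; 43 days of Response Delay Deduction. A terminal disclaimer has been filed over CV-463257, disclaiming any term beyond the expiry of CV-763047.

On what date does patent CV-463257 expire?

May 13, 1998

Natural term of CV-463257:
  Base: filing + 16 years → 1 December 1997.
  Interference Suspension Credit: +206 days → 25 June 1998.
  Response Delay Deduction: −43 days → 13 May 1998.
Expiry of referenced patent CV-763047:
  Base: filing + 16 years → 8 May 1996.
  Interference Suspension Credit: +551 days → 10 November 1997.
  Marketing Approval Extension: 473 days (within the 1717-day cap) → +473 days → 26 February 1999.
  Response Delay Deduction: −124 days → 25 October 1998.
Terminal disclaimer: CV-463257 expires on the earlier of 13 May 1998 and 25 October 1998.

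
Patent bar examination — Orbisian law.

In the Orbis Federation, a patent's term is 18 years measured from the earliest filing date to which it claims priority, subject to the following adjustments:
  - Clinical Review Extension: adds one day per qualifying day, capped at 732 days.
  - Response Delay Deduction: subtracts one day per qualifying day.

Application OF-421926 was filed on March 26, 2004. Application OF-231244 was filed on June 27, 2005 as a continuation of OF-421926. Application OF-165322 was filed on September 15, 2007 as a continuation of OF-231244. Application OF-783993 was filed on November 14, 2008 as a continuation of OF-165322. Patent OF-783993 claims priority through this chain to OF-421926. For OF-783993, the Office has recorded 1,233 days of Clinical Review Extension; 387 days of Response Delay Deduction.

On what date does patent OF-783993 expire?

March 6, 2023

Earliest priority filing: 26 March 2004.
Base term: 26 March 2004 + 18 years → 26 March 2022.
Clinical Review Extension: 1233 days claimed exceeds the 732-day cap, so +732 days → 27 March 2024.
Response Delay Deduction: −387 days → 6 March 2023.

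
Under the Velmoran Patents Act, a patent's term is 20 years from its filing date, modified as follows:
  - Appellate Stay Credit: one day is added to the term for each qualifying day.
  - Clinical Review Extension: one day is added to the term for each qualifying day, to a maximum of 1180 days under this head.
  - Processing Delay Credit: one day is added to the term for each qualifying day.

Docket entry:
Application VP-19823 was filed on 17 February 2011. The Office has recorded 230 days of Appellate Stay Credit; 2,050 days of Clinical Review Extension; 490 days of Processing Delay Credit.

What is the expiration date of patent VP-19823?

2036-05-01

Base term: filing date + 20 years → 17 February 2031.
Appellate Stay Credit: +230 days → 5 October 2031.
Clinical Review Extension: 2050 days claimed exceeds the 1180-day cap, so +1180 days → 28 December 2034.
Processing Delay Credit: +490 days → 1 May 2036.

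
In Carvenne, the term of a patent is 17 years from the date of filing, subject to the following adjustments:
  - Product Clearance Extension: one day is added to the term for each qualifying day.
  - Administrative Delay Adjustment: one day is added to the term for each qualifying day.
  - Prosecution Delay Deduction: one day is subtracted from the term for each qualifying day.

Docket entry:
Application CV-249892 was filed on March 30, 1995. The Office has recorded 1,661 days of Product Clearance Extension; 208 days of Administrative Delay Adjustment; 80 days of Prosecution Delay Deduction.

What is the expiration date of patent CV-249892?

2017-02-21

Base term: filing date + 17 years → 30 March 2012.
Product Clearance Extension: +1661 days → 16 October 2016.
Administrative Delay Adjustment: +208 days → 12 May 2017.
Prosecution Delay Deduction: −80 days → 21 February 2017.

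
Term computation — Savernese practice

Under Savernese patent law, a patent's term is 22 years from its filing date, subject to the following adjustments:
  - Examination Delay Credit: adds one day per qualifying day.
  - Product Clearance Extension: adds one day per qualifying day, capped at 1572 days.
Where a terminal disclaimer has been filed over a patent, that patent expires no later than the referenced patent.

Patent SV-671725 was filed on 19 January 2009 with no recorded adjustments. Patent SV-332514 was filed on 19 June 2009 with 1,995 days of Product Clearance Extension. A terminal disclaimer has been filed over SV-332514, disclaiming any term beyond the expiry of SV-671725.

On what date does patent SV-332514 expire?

January 19, 2031

Natural term of SV-332514:
  Base: filing + 22 years → 19 June 2031.
  Product Clearance Extension: 1995 days claimed exceeds the 1572-day cap, so +1572 days → 8 October 2035.
Expiry of referenced patent SV-671725:
  Base: filing + 22 years → 19 January 2031.
Terminal disclaimer: SV-332514 expires on the earlier of 8 October 2035 and 19 January 2031.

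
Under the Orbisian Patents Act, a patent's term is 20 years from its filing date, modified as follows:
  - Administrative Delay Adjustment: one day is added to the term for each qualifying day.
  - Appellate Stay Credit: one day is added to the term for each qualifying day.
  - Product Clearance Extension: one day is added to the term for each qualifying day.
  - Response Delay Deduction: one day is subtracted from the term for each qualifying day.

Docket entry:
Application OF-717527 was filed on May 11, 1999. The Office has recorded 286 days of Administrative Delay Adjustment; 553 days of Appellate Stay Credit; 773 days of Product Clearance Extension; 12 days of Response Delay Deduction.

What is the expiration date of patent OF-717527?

Base term: filing date + 20 years → 11 May 2019.
Administrative Delay Adjustment: +286 days → 21 February 2020.
Appellate Stay Credit: +553 days → 27 August 2021.
Product Clearance Extension: +773 days → 9 October 2023.
Response Delay Deduction: −12 days → 27 September 2023.

September 27, 2023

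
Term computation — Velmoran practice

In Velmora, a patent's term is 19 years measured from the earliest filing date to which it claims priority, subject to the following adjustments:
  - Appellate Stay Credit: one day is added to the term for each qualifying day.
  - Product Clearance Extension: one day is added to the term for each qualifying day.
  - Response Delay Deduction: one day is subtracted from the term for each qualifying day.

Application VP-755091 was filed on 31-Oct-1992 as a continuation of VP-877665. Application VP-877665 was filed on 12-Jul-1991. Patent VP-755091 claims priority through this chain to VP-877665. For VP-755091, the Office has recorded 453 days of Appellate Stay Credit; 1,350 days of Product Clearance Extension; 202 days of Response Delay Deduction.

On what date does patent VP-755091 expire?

Earliest priority filing: 12 July 1991.
Base term: 12 July 1991 + 19 years → 12 July 2010.
Appellate Stay Credit: +453 days → 8 October 2011.
Product Clearance Extension: +1350 days → 19 June 2015.
Response Delay Deduction: −202 days → 29 November 2014.

November 29, 2014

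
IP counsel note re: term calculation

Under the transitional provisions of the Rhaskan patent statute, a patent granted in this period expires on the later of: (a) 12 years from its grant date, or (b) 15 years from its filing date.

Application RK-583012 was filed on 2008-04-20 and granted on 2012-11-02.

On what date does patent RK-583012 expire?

2024-11-02

(a) grant + 12 years → 2 November 2024.
(b) filing + 15 years → 20 April 2023.
Later of the two: 2 November 2024.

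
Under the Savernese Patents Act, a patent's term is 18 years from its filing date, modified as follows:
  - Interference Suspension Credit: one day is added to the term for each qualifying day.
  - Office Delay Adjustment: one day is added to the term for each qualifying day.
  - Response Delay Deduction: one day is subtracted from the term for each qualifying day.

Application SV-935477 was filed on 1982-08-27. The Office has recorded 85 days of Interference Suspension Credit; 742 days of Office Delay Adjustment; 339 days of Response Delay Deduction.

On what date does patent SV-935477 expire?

December 28, 2001

Base term: filing date + 18 years → 27 August 2000.
Interference Suspension Credit: +85 days → 20 November 2000.
Office Delay Adjustment: +742 days → 2 December 2002.
Response Delay Deduction: −339 days → 28 December 2001.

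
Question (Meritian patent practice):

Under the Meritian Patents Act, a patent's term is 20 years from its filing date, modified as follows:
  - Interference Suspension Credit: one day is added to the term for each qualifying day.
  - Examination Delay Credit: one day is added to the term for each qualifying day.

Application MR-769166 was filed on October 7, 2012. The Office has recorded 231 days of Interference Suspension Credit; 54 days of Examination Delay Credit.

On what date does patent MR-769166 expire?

Base term: filing date + 20 years → 7 October 2032.
Interference Suspension Credit: +231 days → 26 May 2033.
Examination Delay Credit: +54 days → 19 July 2033.

July 19, 2033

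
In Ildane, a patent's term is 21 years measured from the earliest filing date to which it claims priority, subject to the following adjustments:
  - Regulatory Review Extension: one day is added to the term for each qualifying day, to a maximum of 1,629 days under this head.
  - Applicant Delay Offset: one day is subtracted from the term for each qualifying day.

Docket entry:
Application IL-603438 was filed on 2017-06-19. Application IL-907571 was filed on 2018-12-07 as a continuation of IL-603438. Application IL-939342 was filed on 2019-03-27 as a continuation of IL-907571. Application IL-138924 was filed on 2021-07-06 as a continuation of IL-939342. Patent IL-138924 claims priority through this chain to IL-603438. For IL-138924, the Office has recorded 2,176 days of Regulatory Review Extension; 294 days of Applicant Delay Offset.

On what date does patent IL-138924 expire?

Earliest priority filing: 19 June 2017.
Base term: 19 June 2017 + 21 years → 19 June 2038.
Regulatory Review Extension: 2176 days claimed exceeds the 1629-day cap, so +1629 days → 4 December 2042.
Applicant Delay Offset: −294 days → 13 February 2042.

2042-02-13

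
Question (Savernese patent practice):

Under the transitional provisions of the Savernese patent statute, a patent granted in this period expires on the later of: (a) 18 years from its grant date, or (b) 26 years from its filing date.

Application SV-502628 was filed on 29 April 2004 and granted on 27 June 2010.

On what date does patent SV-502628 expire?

(a) grant + 18 years → 27 June 2028.
(b) filing + 26 years → 29 April 2030.
Later of the two: 29 April 2030.

2030-04-29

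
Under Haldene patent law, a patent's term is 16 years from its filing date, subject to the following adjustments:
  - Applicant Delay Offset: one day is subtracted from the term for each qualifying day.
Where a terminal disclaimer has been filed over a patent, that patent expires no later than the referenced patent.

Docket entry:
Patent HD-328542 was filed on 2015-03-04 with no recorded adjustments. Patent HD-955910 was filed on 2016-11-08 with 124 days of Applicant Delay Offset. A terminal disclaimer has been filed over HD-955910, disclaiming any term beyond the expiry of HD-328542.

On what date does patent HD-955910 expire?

Natural term of HD-955910:
  Base: filing + 16 years → 8 November 2032.
  Applicant Delay Offset: −124 days → 7 July 2032.
Expiry of referenced patent HD-328542:
  Base: filing + 16 years → 4 March 2031.
Terminal disclaimer: HD-955910 expires on the earlier of 7 July 2032 and 4 March 2031.

2031-03-04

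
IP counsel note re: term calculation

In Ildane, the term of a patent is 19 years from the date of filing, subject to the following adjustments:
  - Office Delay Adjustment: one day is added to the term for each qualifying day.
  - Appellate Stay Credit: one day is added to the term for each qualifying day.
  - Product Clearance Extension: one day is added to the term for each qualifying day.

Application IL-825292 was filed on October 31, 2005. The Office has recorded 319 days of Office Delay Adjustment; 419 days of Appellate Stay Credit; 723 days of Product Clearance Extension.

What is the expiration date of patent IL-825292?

Base term: filing date + 19 years → 31 October 2024.
Office Delay Adjustment: +319 days → 15 September 2025.
Appellate Stay Credit: +419 days → 8 November 2026.
Product Clearance Extension: +723 days → 31 October 2028.

2028-10-31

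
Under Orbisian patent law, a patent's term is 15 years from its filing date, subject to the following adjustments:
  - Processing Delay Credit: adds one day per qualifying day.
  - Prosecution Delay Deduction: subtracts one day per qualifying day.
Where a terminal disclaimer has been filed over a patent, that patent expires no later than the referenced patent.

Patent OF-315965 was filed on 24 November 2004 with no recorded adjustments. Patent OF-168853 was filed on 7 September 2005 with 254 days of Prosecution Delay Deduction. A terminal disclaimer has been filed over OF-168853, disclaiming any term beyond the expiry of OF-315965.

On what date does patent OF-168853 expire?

Natural term of OF-168853:
  Base: filing + 15 years → 7 September 2020.
  Prosecution Delay Deduction: −254 days → 28 December 2019.
Expiry of referenced patent OF-315965:
  Base: filing + 15 years → 24 November 2019.
Terminal disclaimer: OF-168853 expires on the earlier of 28 December 2019 and 24 November 2019.

2019-11-24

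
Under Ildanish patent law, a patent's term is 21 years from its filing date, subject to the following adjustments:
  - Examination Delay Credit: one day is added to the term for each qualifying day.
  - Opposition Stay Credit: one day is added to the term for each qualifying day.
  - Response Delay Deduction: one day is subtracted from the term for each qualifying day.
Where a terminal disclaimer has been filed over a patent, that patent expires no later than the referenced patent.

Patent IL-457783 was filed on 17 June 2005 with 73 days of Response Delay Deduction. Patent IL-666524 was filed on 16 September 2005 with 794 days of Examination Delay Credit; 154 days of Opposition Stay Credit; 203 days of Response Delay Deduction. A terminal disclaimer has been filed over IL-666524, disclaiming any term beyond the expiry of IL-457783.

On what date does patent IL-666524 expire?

April 5, 2026

Natural term of IL-666524:
  Base: filing + 21 years → 16 September 2026.
  Examination Delay Credit: +794 days → 18 November 2028.
  Opposition Stay Credit: +154 days → 21 April 2029.
  Response Delay Deduction: −203 days → 30 September 2028.
Expiry of referenced patent IL-457783:
  Base: filing + 21 years → 17 June 2026.
  Response Delay Deduction: −73 days → 5 April 2026.
Terminal disclaimer: IL-666524 expires on the earlier of 30 September 2028 and 5 April 2026.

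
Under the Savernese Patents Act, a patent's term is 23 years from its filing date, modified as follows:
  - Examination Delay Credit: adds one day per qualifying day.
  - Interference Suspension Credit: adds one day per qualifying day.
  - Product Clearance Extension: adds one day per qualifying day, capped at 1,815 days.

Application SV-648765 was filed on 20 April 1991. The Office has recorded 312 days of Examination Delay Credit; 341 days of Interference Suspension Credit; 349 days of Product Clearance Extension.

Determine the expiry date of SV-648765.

2017-01-16

Base term: filing date + 23 years → 20 April 2014.
Examination Delay Credit: +312 days → 26 February 2015.
Interference Suspension Credit: +341 days → 2 February 2016.
Product Clearance Extension: 349 days (within the 1815-day cap) → +349 days → 16 January 2017.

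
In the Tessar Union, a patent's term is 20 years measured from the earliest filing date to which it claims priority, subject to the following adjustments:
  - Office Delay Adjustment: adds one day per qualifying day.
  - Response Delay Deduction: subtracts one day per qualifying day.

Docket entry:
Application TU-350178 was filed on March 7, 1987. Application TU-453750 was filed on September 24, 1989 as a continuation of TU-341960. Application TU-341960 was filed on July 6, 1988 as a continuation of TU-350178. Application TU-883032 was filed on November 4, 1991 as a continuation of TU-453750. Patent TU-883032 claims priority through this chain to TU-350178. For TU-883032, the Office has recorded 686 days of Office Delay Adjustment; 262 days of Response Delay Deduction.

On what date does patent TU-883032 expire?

Earliest priority filing: 7 March 1987.
Base term: 7 March 1987 + 20 years → 7 March 2007.
Office Delay Adjustment: +686 days → 21 January 2009.
Response Delay Deduction: −262 days → 4 May 2008.

May 4, 2008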